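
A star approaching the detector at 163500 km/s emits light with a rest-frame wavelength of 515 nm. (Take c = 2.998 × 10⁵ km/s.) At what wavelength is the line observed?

279.3 nm

β = v/c = 163500/299800 = 0.5454.
Relativistic Doppler for wavelength: λ' = λ₀ · √((1 − β)/(1 + β)).
λ' = 515 × √(0.4546/1.5454) = 515 × 0.54240 ≈ 279.3 nm.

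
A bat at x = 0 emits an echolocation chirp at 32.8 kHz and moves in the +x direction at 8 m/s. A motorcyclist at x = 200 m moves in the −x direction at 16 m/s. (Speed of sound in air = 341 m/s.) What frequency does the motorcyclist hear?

35.2 kHz

The observer lies on the +x side, so the source is heading toward the observer and the observer is heading toward the source.
With source approaching and observer approaching, f' = f · (v + v_o)/(v − v_s).
f' = 32.8 × (341 + 16)/(341 − 8) = 32.8 × 357/333 ≈ 35.2 kHz.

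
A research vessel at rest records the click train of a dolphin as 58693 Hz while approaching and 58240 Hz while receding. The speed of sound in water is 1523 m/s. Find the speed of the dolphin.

f₁/f₂ = (v + v_s)/(v − v_s), so v_s = v · (f₁ − f₂)/(f₁ + f₂).
v_s = 1523 × (58693 − 58240)/(58693 + 58240) = 1523 × 453/116933 ≈ 5.9 m/s.

5.9 m/s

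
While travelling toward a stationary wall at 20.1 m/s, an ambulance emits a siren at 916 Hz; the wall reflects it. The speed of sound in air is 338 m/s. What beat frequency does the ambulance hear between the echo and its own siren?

116 Hz

The wall receives the sound from a moving source: f₁ = f₀ · v/(v − v_e) = 916 × 338/317.9 ≈ 973.9 Hz.
On the return leg the ambulance is a moving observer: f₂ = f₁ · (v + v_e)/v = 973.9 × 358.1/338 ≈ 1031.8 Hz.
Equivalently f₂ = f₀ · (v + v_e)/(v − v_e).
Beat against the emitted tone: |f₂ − f₀| = 2v_e·f₀/(v − v_e) = 2 × 20.1 × 916/317.9 ≈ 116 Hz.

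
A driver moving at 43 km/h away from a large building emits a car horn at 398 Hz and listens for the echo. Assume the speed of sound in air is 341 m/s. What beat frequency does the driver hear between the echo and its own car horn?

26.9 Hz

43 km/h = 11.94 m/s.
The large building receives the sound from a moving source: f₁ = f₀ · v/(v + v_e) = 398 × 341/352.94 ≈ 384.5 Hz.
On the return leg the driver is a moving observer: f₂ = f₁ · (v − v_e)/v = 384.5 × 329.06/341 ≈ 371.1 Hz.
Beat against the emitted tone: |f₂ − f₀| = 2v_e·f₀/(v + v_e) = 2 × 11.94 × 398/352.94 ≈ 26.9 Hz.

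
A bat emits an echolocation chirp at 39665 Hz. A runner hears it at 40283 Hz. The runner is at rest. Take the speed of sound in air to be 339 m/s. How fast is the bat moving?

f' > f, so the bat is approaching.
f' = f · v/(v − v_s) ⇒ v_s = v · |1 − f/f'|.
v_s = 339 × |1 − 39665/40283| = 339 × 0.01534 ≈ 5.2 m/s.

5.2 m/s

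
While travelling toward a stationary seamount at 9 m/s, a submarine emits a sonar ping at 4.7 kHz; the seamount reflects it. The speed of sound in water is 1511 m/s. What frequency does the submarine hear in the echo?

4.76 kHz

The seamount receives the sound from a moving source: f₁ = f₀ · v/(v − v_e) = 4.7 × 1511/1502 ≈ 4.73 kHz.
On the return leg the submarine is a moving observer: f₂ = f₁ · (v + v_e)/v = 4.73 × 1520/1511 ≈ 4.76 kHz.
Equivalently f₂ = f₀ · (v + v_e)/(v − v_e).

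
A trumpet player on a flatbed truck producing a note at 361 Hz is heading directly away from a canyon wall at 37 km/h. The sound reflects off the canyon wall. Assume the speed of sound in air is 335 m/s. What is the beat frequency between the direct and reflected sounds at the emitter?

37 km/h = 10.28 m/s.
The canyon wall receives the sound from a moving source: f₁ = f₀ · v/(v + v_e) = 361 × 335/345.28 ≈ 350.3 Hz.
On the return leg the trumpet player on a flatbed truck is a moving observer: f₂ = f₁ · (v − v_e)/v = 350.3 × 324.72/335 ≈ 339.5 Hz.
Equivalently f₂ = f₀ · (v − v_e)/(v + v_e).
Beat against the emitted tone: |f₂ − f₀| = 2v_e·f₀/(v + v_e) = 2 × 10.28 × 361/345.28 ≈ 21.5 Hz.

21.5 Hz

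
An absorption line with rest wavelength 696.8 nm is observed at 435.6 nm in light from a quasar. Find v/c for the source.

0.438

λ'/λ₀ = 0.6251 < 1 (blueshift), so the source is approaching.
λ'/λ₀ = √((1 − β)/(1 + β)) for an approaching source ⇒ β = (1 − r²)/(1 + r²) with r = λ'/λ₀.
β = (1 − 0.3908)/(1 + 0.3908) ≈ 0.438.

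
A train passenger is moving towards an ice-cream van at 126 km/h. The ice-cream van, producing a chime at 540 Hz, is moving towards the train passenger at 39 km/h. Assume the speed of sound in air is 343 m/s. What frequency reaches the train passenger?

39 km/h = 10.83 m/s; 126 km/h = 35 m/s.
Both move, so f' = f · (v + v_o)/(v − v_s).
f' = 540 × (343 + 35)/(343 − 10.83) = 540 × 378/332.17 ≈ 615 Hz.

615 Hz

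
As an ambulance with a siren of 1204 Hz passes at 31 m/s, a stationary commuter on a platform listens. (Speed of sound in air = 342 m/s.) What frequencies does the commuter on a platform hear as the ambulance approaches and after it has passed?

1324 Hz approaching; 1104 Hz receding

Approaching: f₁ = f · v/(v − v_s) = 1204 × 342/311 ≈ 1324 Hz.
Receding: f₂ = f · v/(v + v_s) = 1204 × 342/373 ≈ 1104 Hz.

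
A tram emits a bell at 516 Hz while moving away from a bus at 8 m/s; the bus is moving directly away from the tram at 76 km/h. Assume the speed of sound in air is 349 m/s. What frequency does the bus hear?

474 Hz

76 km/h = 21.11 m/s.
Both move, so f' = f · (v − v_o)/(v + v_s).
f' = 516 × (349 − 21.11)/(349 + 8) = 516 × 327.89/357 ≈ 474 Hz.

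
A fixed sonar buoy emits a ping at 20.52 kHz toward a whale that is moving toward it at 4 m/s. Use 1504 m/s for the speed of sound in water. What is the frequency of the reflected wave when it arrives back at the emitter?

20.6 kHz

The whale first receives the wave as a moving observer: f₁ = f₀ · (v + u)/v = 20.52 × (1504 + 4)/1504 ≈ 20.6 kHz.
On reflection it acts as a source moving toward the stationary detector: f₂ = f₁ · v/(v − u) = 20.6 × 1504/1500 ≈ 20.6 kHz.
Equivalently f₂ = f₀ · (v + u)/(v − u).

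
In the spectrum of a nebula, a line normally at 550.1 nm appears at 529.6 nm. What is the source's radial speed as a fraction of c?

λ'/λ₀ = 0.9627 < 1 (blueshift), so the source is approaching.
λ'/λ₀ = √((1 − β)/(1 + β)) for an approaching source ⇒ β = (1 − r²)/(1 + r²) with r = λ'/λ₀.
β = (1 − 0.9269)/(1 + 0.9269) ≈ 0.038.

0.038c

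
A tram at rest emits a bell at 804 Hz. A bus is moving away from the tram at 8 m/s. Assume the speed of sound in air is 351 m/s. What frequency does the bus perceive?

786 Hz

Moving observer, stationary source: f' = f · (v − v_o)/v.
f' = 804 × (351 − 8)/351 = 804 × 343/351 ≈ 786 Hz.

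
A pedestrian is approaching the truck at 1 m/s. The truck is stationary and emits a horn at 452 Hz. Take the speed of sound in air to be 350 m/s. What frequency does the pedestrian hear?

453 Hz

Moving observer, stationary source: f' = f · (v + v_o)/v.
f' = 452 × (350 + 1)/350 = 452 × 351/350 ≈ 453 Hz.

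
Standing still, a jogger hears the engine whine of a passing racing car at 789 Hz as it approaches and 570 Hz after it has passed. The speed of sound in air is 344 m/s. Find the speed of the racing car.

f₁/f₂ = (v + v_s)/(v − v_s), so v_s = v · (f₁ − f₂)/(f₁ + f₂).
v_s = 344 × (789 − 570)/(789 + 570) = 344 × 219/1359 ≈ 55 m/s.

55 m/s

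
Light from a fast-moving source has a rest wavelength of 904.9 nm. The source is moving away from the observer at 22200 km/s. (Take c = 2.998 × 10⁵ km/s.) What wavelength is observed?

974.6 nm

β = v/c = 22200/299800 = 0.0740.
Relativistic Doppler for wavelength: λ' = λ₀ · √((1 + β)/(1 − β)).
λ' = 904.9 × √(1.0740/0.9260) = 904.9 × 1.07701 ≈ 974.6 nm.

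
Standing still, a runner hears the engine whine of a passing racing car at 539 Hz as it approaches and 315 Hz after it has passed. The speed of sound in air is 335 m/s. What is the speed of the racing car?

f₁/f₂ = (v + v_s)/(v − v_s), so v_s = v · (f₁ − f₂)/(f₁ + f₂).
v_s = 335 × (539 − 315)/(539 + 315) = 335 × 224/854 ≈ 88 m/s.

88 m/s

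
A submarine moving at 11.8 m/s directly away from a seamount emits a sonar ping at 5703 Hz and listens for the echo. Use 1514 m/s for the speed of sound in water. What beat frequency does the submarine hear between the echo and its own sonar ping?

The seamount receives the sound from a moving source: f₁ = f₀ · v/(v + v_e) = 5703 × 1514/1525.8 ≈ 5658.9 Hz.
On the return leg the submarine is a moving observer: f₂ = f₁ · (v − v_e)/v = 5658.9 × 1502.2/1514 ≈ 5614.8 Hz.
Beat against the emitted tone: |f₂ − f₀| = 2v_e·f₀/(v + v_e) = 2 × 11.8 × 5703/1525.8 ≈ 88 Hz.

88 Hz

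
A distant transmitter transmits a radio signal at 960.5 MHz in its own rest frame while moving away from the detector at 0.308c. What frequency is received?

698.6 MHz

Relativistic Doppler for frequency: f' = f₀ · √((1 − β)/(1 + β)).
f' = 960.5 × √(0.6920/1.3080) = 960.5 × 0.72736 ≈ 698.6 MHz.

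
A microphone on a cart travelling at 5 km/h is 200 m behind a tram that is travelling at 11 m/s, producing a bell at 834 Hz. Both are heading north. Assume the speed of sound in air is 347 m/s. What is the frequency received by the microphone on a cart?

5 km/h = 1.389 m/s.
The microphone on a cart is behind, so the tram is moving away from it while the microphone on a cart is moving toward the tram.
General Doppler shift: f' = f · (v + v_o)/(v + v_s).
f' = 834 × (347 + 1.389)/(347 + 11) = 834 × 348.39/358 ≈ 812 Hz.

812 Hz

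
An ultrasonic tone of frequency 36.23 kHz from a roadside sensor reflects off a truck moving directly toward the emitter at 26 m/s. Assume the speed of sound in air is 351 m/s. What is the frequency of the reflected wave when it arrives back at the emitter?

42.0 kHz

The truck first receives the wave as a moving observer: f₁ = f₀ · (v + u)/v = 36.23 × (351 + 26)/351 ≈ 38.9 kHz.
The reflection then acts as a moving source: f₂ = f₁ · v/(v − u) ≈ 42.0 kHz.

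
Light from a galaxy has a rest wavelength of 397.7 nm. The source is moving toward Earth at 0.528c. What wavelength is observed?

Relativistic Doppler for wavelength: λ' = λ₀ · √((1 − β)/(1 + β)).
λ' = 397.7 × √(0.4720/1.5280) = 397.7 × 0.55579 ≈ 221.0 nm.

221.0 nm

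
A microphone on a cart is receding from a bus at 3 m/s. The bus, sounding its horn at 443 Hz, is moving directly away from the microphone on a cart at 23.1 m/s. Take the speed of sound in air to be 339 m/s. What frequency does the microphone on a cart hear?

With source receding and observer receding, f' = f · (v − v_o)/(v + v_s).
f' = 443 × (339 − 3)/(339 + 23.1) = 443 × 336/362.1 ≈ 411 Hz.

411 Hz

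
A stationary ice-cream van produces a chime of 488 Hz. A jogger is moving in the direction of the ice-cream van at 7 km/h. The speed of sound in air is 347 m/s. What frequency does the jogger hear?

7 km/h = 1.944 m/s.
Moving observer, stationary source: f' = f · (v + v_o)/v.
f' = 488 × (347 + 1.944)/347 = 488 × 348.94/347 ≈ 491 Hz.

491 Hz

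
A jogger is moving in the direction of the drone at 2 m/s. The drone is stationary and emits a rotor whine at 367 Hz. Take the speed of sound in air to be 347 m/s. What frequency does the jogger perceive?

369 Hz

Moving observer, stationary source: f' = f · (v + v_o)/v.
f' = 367 × (347 + 2)/347 = 367 × 349/347 ≈ 369 Hz.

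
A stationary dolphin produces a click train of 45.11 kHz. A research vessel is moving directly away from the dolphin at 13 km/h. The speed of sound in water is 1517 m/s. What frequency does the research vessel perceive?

45.0 kHz

13 km/h = 3.611 m/s.
Moving observer, stationary source: f' = f · (v − v_o)/v.
f' = 45.11 × (1517 − 3.611)/1517 = 45.11 × 1513.4/1517 ≈ 45.0 kHz.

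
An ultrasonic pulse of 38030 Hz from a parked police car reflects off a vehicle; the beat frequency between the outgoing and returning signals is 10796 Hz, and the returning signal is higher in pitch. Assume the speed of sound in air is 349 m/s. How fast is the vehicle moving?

Double Doppler shift off a moving reflector: f₂ = f₀ · (v + u)/(v − u) (u > 0 toward emitter).
Returning signal is higher, so f₂ = f₀ + Δf = 38030 + 10796 = 48826 Hz.
Rearranging, u = v · (f₂ − f₀)/(f₂ + f₀) = 349 × 10796/86856 ≈ 43 m/s.
So the vehicle is moving at 43 m/s toward the emitter.

43 m/s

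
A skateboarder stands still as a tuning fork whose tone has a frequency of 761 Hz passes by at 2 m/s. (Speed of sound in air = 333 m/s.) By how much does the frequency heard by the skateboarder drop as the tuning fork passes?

9.14 Hz

Approaching: f₁ = f · v/(v − v_s) = 761 × 333/331 ≈ 765.60 Hz.
Receding: f₂ = f · v/(v + v_s) = 761 × 333/335 ≈ 756.46 Hz.
Drop: f₁ − f₂ = 2f·v·v_s/(v² − v_s²) = 2 × 761 × 333 × 2/(333² − 2²) ≈ 9.14 Hz.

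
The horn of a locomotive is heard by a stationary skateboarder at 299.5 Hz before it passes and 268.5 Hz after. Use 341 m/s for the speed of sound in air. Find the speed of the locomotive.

18.6 m/s

f₁/f₂ = (v + v_s)/(v − v_s), so v_s = v · (f₁ − f₂)/(f₁ + f₂).
v_s = 341 × (299.5 − 268.5)/(299.5 + 268.5) = 341 × 31.0/568.0 ≈ 18.6 m/s.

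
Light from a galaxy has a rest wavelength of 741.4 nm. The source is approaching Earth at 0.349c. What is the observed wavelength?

515.0 nm

Relativistic Doppler for wavelength: λ' = λ₀ · √((1 − β)/(1 + β)).
λ' = 741.4 × √(0.6510/1.3490) = 741.4 × 0.69468 ≈ 515.0 nm.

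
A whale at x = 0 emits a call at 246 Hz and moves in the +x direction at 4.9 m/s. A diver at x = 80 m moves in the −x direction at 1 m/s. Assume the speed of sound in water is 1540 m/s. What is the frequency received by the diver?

247 Hz

The observer lies on the +x side, so the source is heading toward the observer and the observer is heading toward the source.
Both move, so f' = f · (v + v_o)/(v − v_s).
f' = 246 × (1540 + 1)/(1540 − 4.9) = 246 × 1541/1535.1 ≈ 247 Hz.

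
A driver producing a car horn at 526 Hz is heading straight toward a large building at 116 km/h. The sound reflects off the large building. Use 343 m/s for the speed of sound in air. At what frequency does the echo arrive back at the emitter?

635 Hz

116 km/h = 32.22 m/s.
The large building receives the sound from a moving source: f₁ = f₀ · v/(v − v_e) = 526 × 343/310.78 ≈ 581 Hz.
On the return leg the driver is a moving observer: f₂ = f₁ · (v + v_e)/v = 581 × 375.22/343 ≈ 635 Hz.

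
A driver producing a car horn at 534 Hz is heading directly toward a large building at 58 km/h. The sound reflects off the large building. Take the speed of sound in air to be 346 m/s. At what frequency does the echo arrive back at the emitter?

586 Hz

58 km/h = 16.11 m/s.
The large building receives the sound from a moving source: f₁ = f₀ · v/(v − v_e) = 534 × 346/329.89 ≈ 560 Hz.
On the return leg the driver is a moving observer: f₂ = f₁ · (v + v_e)/v = 560 × 362.11/346 ≈ 586 Hz.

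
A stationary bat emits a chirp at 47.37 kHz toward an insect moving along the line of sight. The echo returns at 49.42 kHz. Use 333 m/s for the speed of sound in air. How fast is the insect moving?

7.1 m/s

Double Doppler shift off a moving reflector: f₂ = f₀ · (v + u)/(v − u) (u > 0 toward emitter).
Rearranging, u = v · (f₂ − f₀)/(f₂ + f₀) = 333 × 2.05/96.79 ≈ 7.1 m/s.
So the insect is moving at 7.1 m/s toward the emitter.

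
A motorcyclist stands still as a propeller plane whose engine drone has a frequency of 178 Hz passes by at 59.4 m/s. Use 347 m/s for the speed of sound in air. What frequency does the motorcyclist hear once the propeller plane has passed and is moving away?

152 Hz

Receding: f₂ = f · v/(v + v_s) = 178 × 347/406.4 ≈ 152 Hz.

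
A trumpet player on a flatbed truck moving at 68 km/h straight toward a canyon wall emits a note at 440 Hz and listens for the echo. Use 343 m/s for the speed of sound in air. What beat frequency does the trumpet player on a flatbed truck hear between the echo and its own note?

51.3 Hz

68 km/h = 18.89 m/s.
The canyon wall receives the sound from a moving source: f₁ = f₀ · v/(v − v_e) = 440 × 343/324.11 ≈ 465.6 Hz.
On the return leg the trumpet player on a flatbed truck is a moving observer: f₂ = f₁ · (v + v_e)/v = 465.6 × 361.89/343 ≈ 491.3 Hz.
Beat against the emitted tone: |f₂ − f₀| = 2v_e·f₀/(v − v_e) = 2 × 18.89 × 440/324.11 ≈ 51.3 Hz.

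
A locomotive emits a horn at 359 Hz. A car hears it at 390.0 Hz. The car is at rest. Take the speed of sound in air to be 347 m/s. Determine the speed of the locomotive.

f' > f, so the locomotive is approaching.
f' = f · v/(v − v_s) ⇒ v_s = v · |1 − f/f'|.
v_s = 347 × |1 − 359/390.0| = 347 × 0.07949 ≈ 28 m/s.

28 m/s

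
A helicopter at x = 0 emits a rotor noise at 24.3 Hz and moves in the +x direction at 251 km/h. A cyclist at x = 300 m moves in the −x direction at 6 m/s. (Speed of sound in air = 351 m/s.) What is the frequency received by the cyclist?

30.8 Hz

251 km/h = 69.72 m/s.
The observer lies on the +x side, so the source is heading toward the observer and the observer is heading toward the source.
With source approaching and observer approaching, f' = f · (v + v_o)/(v − v_s).
f' = 24.3 × (351 + 6)/(351 − 69.72) = 24.3 × 357/281.28 ≈ 30.8 Hz.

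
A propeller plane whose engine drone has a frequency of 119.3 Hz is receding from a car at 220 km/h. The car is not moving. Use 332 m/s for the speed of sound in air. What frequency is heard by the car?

101 Hz

220 km/h = 61.11 m/s.
Moving source, stationary observer: f' = f · v/(v + v_s) since the source is receding.
f' = 119.3 × 332/(332 + 61.11) = 119.3 × 332/393.1 ≈ 101 Hz.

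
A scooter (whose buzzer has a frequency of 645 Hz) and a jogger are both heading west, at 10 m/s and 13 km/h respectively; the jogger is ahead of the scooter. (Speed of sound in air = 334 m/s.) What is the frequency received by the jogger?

13 km/h = 3.611 m/s.
The jogger is ahead, so the scooter is moving toward it while the jogger is moving away from the scooter.
With source approaching and observer receding, f' = f · (v − v_o)/(v − v_s).
f' = 645 × (334 − 3.611)/(334 − 10) = 645 × 330.39/324 ≈ 658 Hz.

658 Hz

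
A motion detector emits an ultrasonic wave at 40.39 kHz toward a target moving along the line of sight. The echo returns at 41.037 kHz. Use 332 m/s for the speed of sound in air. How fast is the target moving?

Double Doppler shift off a moving reflector: f₂ = f₀ · (v + u)/(v − u) (u > 0 toward emitter).
Rearranging, u = v · (f₂ − f₀)/(f₂ + f₀) = 332 × 0.647/81.427 ≈ 2.64 m/s.
So the target is moving at 2.64 m/s toward the emitter.

2.64 m/s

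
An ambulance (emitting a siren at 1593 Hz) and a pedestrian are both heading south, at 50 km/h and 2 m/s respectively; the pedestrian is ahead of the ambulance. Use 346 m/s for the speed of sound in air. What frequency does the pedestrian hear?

1650 Hz

50 km/h = 13.89 m/s.
The pedestrian is ahead, so the ambulance is moving toward it while the pedestrian is moving away from the ambulance.
With source approaching and observer receding, f' = f · (v − v_o)/(v − v_s).
f' = 1593 × (346 − 2)/(346 − 13.89) = 1593 × 344/332.11 ≈ 1650 Hz.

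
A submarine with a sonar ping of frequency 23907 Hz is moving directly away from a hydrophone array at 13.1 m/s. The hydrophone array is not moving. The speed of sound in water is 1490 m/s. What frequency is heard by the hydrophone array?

Moving source, stationary observer: f' = f · v/(v + v_s) since the source is receding.
f' = 23907 × 1490/(1490 + 13.1) = 23907 × 1490/1503 ≈ 23699 Hz.

23699 Hz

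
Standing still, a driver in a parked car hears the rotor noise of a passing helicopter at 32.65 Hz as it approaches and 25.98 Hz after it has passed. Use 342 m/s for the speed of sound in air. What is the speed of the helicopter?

39 m/s

f₁/f₂ = (v + v_s)/(v − v_s), so v_s = v · (f₁ − f₂)/(f₁ + f₂).
v_s = 342 × (32.65 − 25.98)/(32.65 + 25.98) = 342 × 6.67/58.63 ≈ 39 m/s.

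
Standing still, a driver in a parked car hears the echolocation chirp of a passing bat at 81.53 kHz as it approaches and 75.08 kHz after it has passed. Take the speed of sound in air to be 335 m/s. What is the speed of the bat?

13.8 m/s

f₁/f₂ = (v + v_s)/(v − v_s), so v_s = v · (f₁ − f₂)/(f₁ + f₂).
v_s = 335 × (81.53 − 75.08)/(81.53 + 75.08) = 335 × 6.45/156.61 ≈ 13.8 m/s.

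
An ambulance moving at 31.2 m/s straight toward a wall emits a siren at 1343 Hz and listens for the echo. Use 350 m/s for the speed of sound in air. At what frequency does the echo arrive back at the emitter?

1606 Hz

The wall receives the sound from a moving source: f₁ = f₀ · v/(v − v_e) = 1343 × 350/318.8 ≈ 1474 Hz.
On the return leg the ambulance is a moving observer: f₂ = f₁ · (v + v_e)/v = 1474 × 381.2/350 ≈ 1606 Hz.
Equivalently f₂ = f₀ · (v + v_e)/(v − v_e).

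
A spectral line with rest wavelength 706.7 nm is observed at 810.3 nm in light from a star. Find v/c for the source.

λ'/λ₀ = 1.1466 > 1 (redshift), so the source is receding.
λ'/λ₀ = √((1 + β)/(1 − β)) for a receding source ⇒ β = (r² − 1)/(r² + 1) with r = λ'/λ₀.
β = (1.3147 − 1)/(1.3147 + 1) ≈ 0.136.

0.136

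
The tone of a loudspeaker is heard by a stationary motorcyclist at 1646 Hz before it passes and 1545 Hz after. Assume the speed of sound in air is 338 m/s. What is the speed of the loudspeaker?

10.7 m/s

f₁/f₂ = (v + v_s)/(v − v_s), so v_s = v · (f₁ − f₂)/(f₁ + f₂).
v_s = 338 × (1646 − 1545)/(1646 + 1545) = 338 × 101/3191 ≈ 10.7 m/s.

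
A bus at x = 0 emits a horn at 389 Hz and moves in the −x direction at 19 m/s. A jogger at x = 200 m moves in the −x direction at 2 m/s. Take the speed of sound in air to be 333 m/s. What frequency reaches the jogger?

The observer lies on the +x side, so the source is heading away from the observer and the observer is heading toward the source.
General Doppler shift: f' = f · (v + v_o)/(v + v_s).
f' = 389 × (333 + 2)/(333 + 19) = 389 × 335/352 ≈ 370 Hz.

370 Hz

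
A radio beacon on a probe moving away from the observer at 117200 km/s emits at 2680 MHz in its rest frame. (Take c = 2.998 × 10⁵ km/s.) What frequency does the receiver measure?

β = v/c = 117200/299800 = 0.3909.
Relativistic Doppler for frequency: f' = f₀ · √((1 − β)/(1 + β)).
f' = 2680 × √(0.6091/1.3909) = 2680 × 0.66173 ≈ 1773.4 MHz.

1773.4 MHz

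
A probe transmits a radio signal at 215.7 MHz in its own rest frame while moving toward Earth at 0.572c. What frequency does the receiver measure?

413.4 MHz

Relativistic Doppler for frequency: f' = f₀ · √((1 + β)/(1 − β)).
f' = 215.7 × √(1.5720/0.4280) = 215.7 × 1.91648 ≈ 413.4 MHz.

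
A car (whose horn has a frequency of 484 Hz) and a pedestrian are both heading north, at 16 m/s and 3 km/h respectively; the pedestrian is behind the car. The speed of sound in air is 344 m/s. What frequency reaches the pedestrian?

3 km/h = 0.8333 m/s.
The pedestrian is behind, so the car is moving away from it while the pedestrian is moving toward the car.
With source receding and observer approaching, f' = f · (v + v_o)/(v + v_s).
f' = 484 × (344 + 0.8333)/(344 + 16) = 484 × 344.83/360 ≈ 464 Hz.

464 Hz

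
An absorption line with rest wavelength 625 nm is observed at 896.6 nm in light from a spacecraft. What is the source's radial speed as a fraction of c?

0.346c

λ'/λ₀ = 1.4346 > 1 (redshift), so the source is receding.
λ'/λ₀ = √((1 + β)/(1 − β)) for a receding source ⇒ β = (r² − 1)/(r² + 1) with r = λ'/λ₀.
β = (2.0580 − 1)/(2.0580 + 1) ≈ 0.346.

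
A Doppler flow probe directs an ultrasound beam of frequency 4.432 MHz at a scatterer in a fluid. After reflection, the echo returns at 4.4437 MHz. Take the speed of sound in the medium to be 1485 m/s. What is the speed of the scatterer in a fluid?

Double Doppler shift off a moving reflector: f₂ = f₀ · (v + u)/(v − u) (u > 0 toward emitter).
Rearranging, u = v · (f₂ − f₀)/(f₂ + f₀) = 1485 × 0.0117/8.8757 ≈ 1.96 m/s.
So the scatterer in a fluid is moving at 1.96 m/s toward the emitter.

1.96 m/s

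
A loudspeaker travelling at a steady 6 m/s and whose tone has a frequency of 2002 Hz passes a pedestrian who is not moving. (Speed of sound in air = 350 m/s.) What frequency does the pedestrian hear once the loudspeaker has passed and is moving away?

1968 Hz

Receding: f₂ = f · v/(v + v_s) = 2002 × 350/356 ≈ 1968 Hz.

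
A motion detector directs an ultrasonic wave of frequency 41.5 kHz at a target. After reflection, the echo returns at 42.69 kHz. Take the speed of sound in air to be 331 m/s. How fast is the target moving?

4.7 m/s

Double Doppler shift off a moving reflector: f₂ = f₀ · (v + u)/(v − u) (u > 0 toward emitter).
Rearranging, u = v · (f₂ − f₀)/(f₂ + f₀) = 331 × 1.19/84.19 ≈ 4.7 m/s.
So the target is moving at 4.7 m/s toward the emitter.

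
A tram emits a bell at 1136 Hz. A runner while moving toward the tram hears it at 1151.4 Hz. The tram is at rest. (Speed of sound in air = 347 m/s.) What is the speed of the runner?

f' = f · (v + v_o)/v ⇒ v_o = v · |f'/f − 1|.
v_o = 347 × |1151.4/1136 − 1| = 347 × 0.01356 ≈ 4.7 m/s.

4.7 m/s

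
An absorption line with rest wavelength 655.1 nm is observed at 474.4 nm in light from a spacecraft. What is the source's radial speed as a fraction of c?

λ'/λ₀ = 0.7242 < 1 (blueshift), so the source is approaching.
λ'/λ₀ = √((1 − β)/(1 + β)) for an approaching source ⇒ β = (1 − r²)/(1 + r²) with r = λ'/λ₀.
β = (1 − 0.5244)/(1 + 0.5244) ≈ 0.312.

0.312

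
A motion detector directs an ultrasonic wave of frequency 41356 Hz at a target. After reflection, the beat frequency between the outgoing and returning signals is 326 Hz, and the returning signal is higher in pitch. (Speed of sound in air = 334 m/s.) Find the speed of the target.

1.31 m/s

Double Doppler shift off a moving reflector: f₂ = f₀ · (v + u)/(v − u) (u > 0 toward emitter).
Returning signal is higher, so f₂ = f₀ + Δf = 41356 + 326 = 41682 Hz.
Rearranging, u = v · (f₂ − f₀)/(f₂ + f₀) = 334 × 326/83038 ≈ 1.31 m/s.
So the target is moving at 1.31 m/s toward the emitter.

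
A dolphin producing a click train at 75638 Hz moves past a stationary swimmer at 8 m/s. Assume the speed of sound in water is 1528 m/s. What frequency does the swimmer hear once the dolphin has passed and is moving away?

75244 Hz

Receding: f₂ = f · v/(v + v_s) = 75638 × 1528/1536 ≈ 75244 Hz.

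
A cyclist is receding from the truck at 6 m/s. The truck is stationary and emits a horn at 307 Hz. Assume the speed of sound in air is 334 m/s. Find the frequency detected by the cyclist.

Moving observer, stationary source: f' = f · (v − v_o)/v.
f' = 307 × (334 − 6)/334 = 307 × 328/334 ≈ 301 Hz.

301 Hz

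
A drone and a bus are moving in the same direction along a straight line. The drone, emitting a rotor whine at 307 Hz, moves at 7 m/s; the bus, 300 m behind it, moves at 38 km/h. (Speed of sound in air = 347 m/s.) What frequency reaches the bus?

38 km/h = 10.56 m/s.
The bus is behind, so the drone is moving away from it while the bus is moving toward the drone.
With source receding and observer approaching, f' = f · (v + v_o)/(v + v_s).
f' = 307 × (347 + 10.56)/(347 + 7) = 307 × 357.56/354 ≈ 310 Hz.

310 Hz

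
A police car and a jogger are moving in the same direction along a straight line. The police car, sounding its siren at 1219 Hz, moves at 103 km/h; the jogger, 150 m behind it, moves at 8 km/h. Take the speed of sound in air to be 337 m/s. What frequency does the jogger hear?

1131 Hz

103 km/h = 28.61 m/s; 8 km/h = 2.222 m/s.
The jogger is behind, so the police car is moving away from it while the jogger is moving toward the police car.
With source receding and observer approaching, f' = f · (v + v_o)/(v + v_s).
f' = 1219 × (337 + 2.222)/(337 + 28.61) = 1219 × 339.22/365.61 ≈ 1131 Hz.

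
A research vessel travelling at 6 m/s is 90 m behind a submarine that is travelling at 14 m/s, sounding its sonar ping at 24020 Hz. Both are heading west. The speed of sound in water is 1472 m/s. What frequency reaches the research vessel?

23891 Hz

The research vessel is behind, so the submarine is moving away from it while the research vessel is moving toward the submarine.
General Doppler shift: f' = f · (v + v_o)/(v + v_s).
f' = 24020 × (1472 + 6)/(1472 + 14) = 24020 × 1478/1486 ≈ 23891 Hz.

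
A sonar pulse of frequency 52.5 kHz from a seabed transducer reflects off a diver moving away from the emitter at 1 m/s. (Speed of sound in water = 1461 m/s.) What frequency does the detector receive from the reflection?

The diver first receives the wave as a moving observer: f₁ = f₀ · (v − u)/v = 52.5 × (1461 − 1)/1461 ≈ 52.5 kHz.
The reflection then acts as a moving source: f₂ = f₁ · v/(v + u) ≈ 52.4 kHz.

52.4 kHz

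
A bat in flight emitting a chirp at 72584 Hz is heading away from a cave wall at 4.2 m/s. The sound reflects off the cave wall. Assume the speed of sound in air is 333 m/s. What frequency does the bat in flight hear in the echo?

70776 Hz

The cave wall receives the sound from a moving source: f₁ = f₀ · v/(v + v_e) = 72584 × 333/337.2 ≈ 71680 Hz.
On the return leg the bat in flight is a moving observer: f₂ = f₁ · (v − v_e)/v = 71680 × 328.8/333 ≈ 70776 Hz.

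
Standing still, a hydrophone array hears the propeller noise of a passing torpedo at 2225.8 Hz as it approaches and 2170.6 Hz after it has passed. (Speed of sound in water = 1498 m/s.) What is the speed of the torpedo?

18.8 m/s

f₁/f₂ = (v + v_s)/(v − v_s), so v_s = v · (f₁ − f₂)/(f₁ + f₂).
v_s = 1498 × (2225.8 − 2170.6)/(2225.8 + 2170.6) = 1498 × 55.2/4396.4 ≈ 18.8 m/s.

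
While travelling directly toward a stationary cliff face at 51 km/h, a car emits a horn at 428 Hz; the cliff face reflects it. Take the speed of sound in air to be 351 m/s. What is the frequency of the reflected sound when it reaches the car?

464 Hz

51 km/h = 14.17 m/s.
The cliff face receives the sound from a moving source: f₁ = f₀ · v/(v − v_e) = 428 × 351/336.83 ≈ 446 Hz.
On the return leg the car is a moving observer: f₂ = f₁ · (v + v_e)/v = 446 × 365.17/351 ≈ 464 Hz.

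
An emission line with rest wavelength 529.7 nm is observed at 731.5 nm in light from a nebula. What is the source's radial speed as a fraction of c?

λ'/λ₀ = 1.3810 > 1 (redshift), so the source is receding.
λ'/λ₀ = √((1 + β)/(1 − β)) for a receding source ⇒ β = (r² − 1)/(r² + 1) with r = λ'/λ₀.
β = (1.9071 − 1)/(1.9071 + 1) ≈ 0.312.

0.312c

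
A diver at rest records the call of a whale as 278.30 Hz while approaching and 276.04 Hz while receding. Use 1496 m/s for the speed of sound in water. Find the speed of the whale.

f₁/f₂ = (v + v_s)/(v − v_s), so v_s = v · (f₁ − f₂)/(f₁ + f₂).
v_s = 1496 × (278.30 − 276.04)/(278.30 + 276.04) = 1496 × 2.26/554.34 ≈ 6.1 m/s.

6.1 m/s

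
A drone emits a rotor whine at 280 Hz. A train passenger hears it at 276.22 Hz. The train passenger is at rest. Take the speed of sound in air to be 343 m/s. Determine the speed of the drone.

4.7 m/s

f' < f, so the drone is receding.
f' = f · v/(v + v_s) ⇒ v_s = v · |1 − f/f'|.
v_s = 343 × |1 − 280/276.22| = 343 × 0.01368 ≈ 4.7 m/s.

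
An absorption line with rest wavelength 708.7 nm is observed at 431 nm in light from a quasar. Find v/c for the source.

0.460

λ'/λ₀ = 0.6082 < 1 (blueshift), so the source is approaching.
λ'/λ₀ = √((1 − β)/(1 + β)) for an approaching source ⇒ β = (1 − r²)/(1 + r²) with r = λ'/λ₀.
β = (1 − 0.3699)/(1 + 0.3699) ≈ 0.460.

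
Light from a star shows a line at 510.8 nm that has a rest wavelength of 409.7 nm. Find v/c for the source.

0.217c

λ'/λ₀ = 1.2468 > 1 (redshift), so the source is receding.
λ'/λ₀ = √((1 + β)/(1 − β)) for a receding source ⇒ β = (r² − 1)/(r² + 1) with r = λ'/λ₀.
β = (1.5544 − 1)/(1.5544 + 1) ≈ 0.217.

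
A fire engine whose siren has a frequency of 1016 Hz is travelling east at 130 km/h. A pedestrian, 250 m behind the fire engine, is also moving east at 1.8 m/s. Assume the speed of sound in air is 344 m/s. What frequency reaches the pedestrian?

130 km/h = 36.11 m/s.
The pedestrian is behind, so the fire engine is moving away from it while the pedestrian is moving toward the fire engine.
With source receding and observer approaching, f' = f · (v + v_o)/(v + v_s).
f' = 1016 × (344 + 1.8)/(344 + 36.11) = 1016 × 345.8/380.11 ≈ 924 Hz.

924 Hz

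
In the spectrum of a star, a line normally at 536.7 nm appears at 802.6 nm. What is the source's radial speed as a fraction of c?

0.382

λ'/λ₀ = 1.4954 > 1 (redshift), so the source is receding.
λ'/λ₀ = √((1 + β)/(1 − β)) for a receding source ⇒ β = (r² − 1)/(r² + 1) with r = λ'/λ₀.
β = (2.2363 − 1)/(2.2363 + 1) ≈ 0.382.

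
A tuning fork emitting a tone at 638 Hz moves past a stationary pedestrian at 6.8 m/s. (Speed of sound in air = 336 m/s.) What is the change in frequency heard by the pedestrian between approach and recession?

25.8 Hz

Approaching: f₁ = f · v/(v − v_s) = 638 × 336/329.2 ≈ 651.2 Hz.
Receding: f₂ = f · v/(v + v_s) = 638 × 336/342.8 ≈ 625.3 Hz.
Drop: f₁ − f₂ = 2f·v·v_s/(v² − v_s²) = 2 × 638 × 336 × 6.8/(336² − 6.8²) ≈ 25.8 Hz.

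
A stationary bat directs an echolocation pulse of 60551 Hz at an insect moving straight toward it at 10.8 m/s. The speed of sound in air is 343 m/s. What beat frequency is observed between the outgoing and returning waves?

At the insect (a moving observer), f₁ = f₀ · (v + u)/v = 60551 × 353.8/343 ≈ 62458 Hz.
On reflection it acts as a source moving toward the stationary detector: f₂ = f₁ · v/(v − u) = 62458 × 343/332.2 ≈ 64488 Hz.
Beat frequency: |f₂ − f₀| = 2u·f₀/(v − u) = 2 × 10.8 × 60551/332.2 ≈ 3937 Hz.

3937 Hz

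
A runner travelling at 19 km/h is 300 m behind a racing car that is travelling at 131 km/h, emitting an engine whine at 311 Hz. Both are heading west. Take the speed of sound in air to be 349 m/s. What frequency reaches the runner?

286 Hz

131 km/h = 36.39 m/s; 19 km/h = 5.278 m/s.
The runner is behind, so the racing car is moving away from it while the runner is moving toward the racing car.
Both move, so f' = f · (v + v_o)/(v + v_s).
f' = 311 × (349 + 5.278)/(349 + 36.39) = 311 × 354.28/385.39 ≈ 286 Hz.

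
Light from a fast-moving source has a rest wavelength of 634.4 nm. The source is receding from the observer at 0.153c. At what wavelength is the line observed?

740.2 nm

Relativistic Doppler for wavelength: λ' = λ₀ · √((1 + β)/(1 − β)).
λ' = 634.4 × √(1.1530/0.8470) = 634.4 × 1.16674 ≈ 740.2 nm.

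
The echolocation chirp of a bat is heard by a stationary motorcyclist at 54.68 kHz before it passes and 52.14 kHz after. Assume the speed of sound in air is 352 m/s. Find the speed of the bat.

8.4 m/s

f₁/f₂ = (v + v_s)/(v − v_s), so v_s = v · (f₁ − f₂)/(f₁ + f₂).
v_s = 352 × (54.68 − 52.14)/(54.68 + 52.14) = 352 × 2.54/106.82 ≈ 8.4 m/s.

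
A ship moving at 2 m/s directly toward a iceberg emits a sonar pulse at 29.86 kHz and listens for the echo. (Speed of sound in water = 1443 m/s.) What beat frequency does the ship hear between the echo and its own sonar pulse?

The iceberg receives the sound from a moving source: f₁ = f₀ · v/(v − v_e) = 29.86 × 1443/1441 ≈ 29.9014 kHz.
On the return leg the ship is a moving observer: f₂ = f₁ · (v + v_e)/v = 29.9014 × 1445/1443 ≈ 29.9429 kHz.
Beat against the emitted tone (with f₀ = 29860 Hz): |f₂ − f₀| = 2v_e·f₀/(v − v_e) = 2 × 2 × 29860/1441 ≈ 83 Hz.

83 Hz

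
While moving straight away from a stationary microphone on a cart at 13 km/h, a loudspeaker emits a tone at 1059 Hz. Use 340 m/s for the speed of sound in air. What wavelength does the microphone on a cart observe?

32.4 cm

13 km/h = 3.611 m/s.
Moving source, stationary observer: f' = f · v/(v + v_s) since the source is receding.
f' = 1059 × 340/(340 + 3.611) ≈ 1048 Hz.
λ' = v/f' = 340/1047.87 ≈ 32.4 cm.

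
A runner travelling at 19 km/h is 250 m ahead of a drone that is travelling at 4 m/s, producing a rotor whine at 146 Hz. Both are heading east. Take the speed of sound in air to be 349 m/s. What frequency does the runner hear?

145 Hz

19 km/h = 5.278 m/s.
The runner is ahead, so the drone is moving toward it while the runner is moving away from the drone.
General Doppler shift: f' = f · (v − v_o)/(v − v_s).
f' = 146 × (349 − 5.278)/(349 − 4) = 146 × 343.72/345 ≈ 145 Hz.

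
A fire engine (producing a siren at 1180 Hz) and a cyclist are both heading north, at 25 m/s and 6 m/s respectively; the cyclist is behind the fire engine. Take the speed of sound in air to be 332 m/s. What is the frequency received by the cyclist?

The cyclist is behind, so the fire engine is moving away from it while the cyclist is moving toward the fire engine.
With source receding and observer approaching, f' = f · (v + v_o)/(v + v_s).
f' = 1180 × (332 + 6)/(332 + 25) = 1180 × 338/357 ≈ 1117 Hz.

1117 Hz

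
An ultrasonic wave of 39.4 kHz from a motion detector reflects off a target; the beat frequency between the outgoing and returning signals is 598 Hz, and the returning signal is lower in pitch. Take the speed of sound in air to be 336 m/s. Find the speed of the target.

Double Doppler shift off a moving reflector: f₂ = f₀ · (v + u)/(v − u) (u > 0 toward emitter).
Returning signal is lower, so f₂ = f₀ − Δf = 39400 − 598 = 38802 Hz.
Rearranging, u = v · (f₂ − f₀)/(f₂ + f₀) = 336 × -598/78202 ≈ -2.57 m/s.
So the target is moving at 2.57 m/s away from the emitter.

2.57 m/s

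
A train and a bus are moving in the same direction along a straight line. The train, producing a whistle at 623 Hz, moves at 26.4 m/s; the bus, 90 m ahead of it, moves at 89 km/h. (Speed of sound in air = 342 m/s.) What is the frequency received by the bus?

89 km/h = 24.72 m/s.
The bus is ahead, so the train is moving toward it while the bus is moving away from the train.
General Doppler shift: f' = f · (v − v_o)/(v − v_s).
f' = 623 × (342 − 24.72)/(342 − 26.4) = 623 × 317.28/315.6 ≈ 626 Hz.

626 Hz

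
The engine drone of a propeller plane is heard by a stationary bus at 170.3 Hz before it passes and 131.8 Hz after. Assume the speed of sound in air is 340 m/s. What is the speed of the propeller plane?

f₁/f₂ = (v + v_s)/(v − v_s), so v_s = v · (f₁ − f₂)/(f₁ + f₂).
v_s = 340 × (170.3 − 131.8)/(170.3 + 131.8) = 340 × 38.5/302.1 ≈ 43 m/s.

43 m/s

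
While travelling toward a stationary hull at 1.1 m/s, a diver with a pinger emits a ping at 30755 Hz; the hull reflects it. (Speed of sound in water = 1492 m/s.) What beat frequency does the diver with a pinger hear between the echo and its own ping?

45.4 Hz

The hull receives the sound from a moving source: f₁ = f₀ · v/(v − v_e) = 30755 × 1492/1490.9 ≈ 30777.7 Hz.
On the return leg the diver with a pinger is a moving observer: f₂ = f₁ · (v + v_e)/v = 30777.7 × 1493.1/1492 ≈ 30800.4 Hz.
Beat against the emitted tone: |f₂ − f₀| = 2v_e·f₀/(v − v_e) = 2 × 1.1 × 30755/1490.9 ≈ 45.4 Hz.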